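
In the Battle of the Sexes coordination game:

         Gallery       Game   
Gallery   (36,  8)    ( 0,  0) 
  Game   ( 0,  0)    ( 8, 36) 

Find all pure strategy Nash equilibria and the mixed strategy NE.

Pure NE: (Gallery, Gallery) and (Game, Game); Mixed NE: p = 0.8182, q = 0.1818

Work:
Check pure NE:
(Gallery, Gallery): (36, 8) - no unilateral deviation beneficial
(Game, Game): (8, 36) - no unilateral deviation beneficial
Mixed NE: P1 plays Gallery with p = 0.8182, P2 plays Gallery with q = 0.1818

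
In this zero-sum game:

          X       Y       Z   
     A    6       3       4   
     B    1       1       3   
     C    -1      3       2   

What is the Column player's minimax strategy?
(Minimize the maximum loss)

Column should play Y, value = 3

Work:
Column player minimizes Row's maximum payoff:
Column X: max payoff to Row = 6
Column Y: max payoff to Row = 3
Column Z: max payoff to Row = 4
Minimum is 3, achieved by column Y.
Minimax strategy: Y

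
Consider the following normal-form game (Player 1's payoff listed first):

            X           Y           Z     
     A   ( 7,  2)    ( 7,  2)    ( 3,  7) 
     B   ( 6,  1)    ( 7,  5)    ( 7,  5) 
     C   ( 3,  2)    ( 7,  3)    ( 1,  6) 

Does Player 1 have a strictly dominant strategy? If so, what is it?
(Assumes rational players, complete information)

No strictly dominant strategy exists for Player 1

Work:
A strategy strictly dominates another if it gives a strictly higher payoff against every opponent action. Compare each pair of P1's strategies column-by-column:
  A vs B: [7 vs 6, 7 vs 7, 3 vs 7] → A does not strictly dominate B (column Y: 7 ≤ 7)
  A vs C: [7 vs 3, 7 vs 7, 3 vs 1] → A does not strictly dominate C (column Y: 7 ≤ 7)
  B vs A: [6 vs 7, 7 vs 7, 7 vs 3] → B does not strictly dominate A (column X: 6 ≤ 7)
  B vs C: [6 vs 3, 7 vs 7, 7 vs 1] → B does not strictly dominate C (column Y: 7 ≤ 7)
  C vs A: [3 vs 7, 7 vs 7, 1 vs 3] → C does not strictly dominate A (column X: 3 ≤ 7)
  C vs B: [3 vs 6, 7 vs 7, 1 vs 7] → C does not strictly dominate B (column X: 3 ≤ 6)
No single strategy strictly dominates all others → no strictly dominant strategy.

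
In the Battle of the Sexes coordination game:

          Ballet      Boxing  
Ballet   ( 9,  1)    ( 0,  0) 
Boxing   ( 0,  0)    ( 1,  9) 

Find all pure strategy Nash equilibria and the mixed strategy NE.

Pure NE: (Ballet, Ballet) and (Boxing, Boxing); Mixed NE: p = 0.9, q = 0.1

Work:
Check pure NE:
(Ballet, Ballet): (9, 1) - no unilateral deviation beneficial
(Boxing, Boxing): (1, 9) - no unilateral deviation beneficial
Mixed NE: P1 plays Ballet with p = 0.9, P2 plays Ballet with q = 0.1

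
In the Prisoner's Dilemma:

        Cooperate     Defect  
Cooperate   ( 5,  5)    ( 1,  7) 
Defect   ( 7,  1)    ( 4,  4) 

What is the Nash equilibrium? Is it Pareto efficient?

(Defect, Defect) is NE; not Pareto efficient

Work:
Defect dominates Cooperate for both players:
If P2 cooperates: Defect (7) > Cooperate (5)
If P2 defects: Defect (4) > Cooperate (1)
NE: (Defect, Defect) with payoff (4, 4)
But (Cooperate, Cooperate) = (5, 5) Pareto dominates (4, 4)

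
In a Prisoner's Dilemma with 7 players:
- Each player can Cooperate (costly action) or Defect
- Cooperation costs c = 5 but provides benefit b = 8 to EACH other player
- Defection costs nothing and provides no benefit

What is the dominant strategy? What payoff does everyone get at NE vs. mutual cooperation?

Dominant: Defect; NE payoff = 0; Coop payoff = 43

Work:
Defect dominates (saves cost c = 5, benefit to others is external)
NE: All defect → everyone gets 0
If all cooperate: each receives (6)×8 - 5 = 43
Social dilemma: 43 > 0 but NE gives 0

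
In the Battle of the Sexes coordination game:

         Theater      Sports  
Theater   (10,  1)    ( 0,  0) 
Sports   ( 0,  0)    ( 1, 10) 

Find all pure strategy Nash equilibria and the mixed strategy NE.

Pure NE: (Theater, Theater) and (Sports, Sports); Mixed NE: p = 0.9091, q = 0.0909

Work:
Check pure NE:
(Theater, Theater): (10, 1) - no unilateral deviation beneficial
(Sports, Sports): (1, 10) - no unilateral deviation beneficial
Mixed NE: P1 plays Theater with p = 0.9091, P2 plays Theater with q = 0.0909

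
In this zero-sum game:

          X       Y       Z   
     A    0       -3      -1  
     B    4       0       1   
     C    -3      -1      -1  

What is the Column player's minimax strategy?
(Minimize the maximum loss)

Column should play Y, value = 0

Work:
Column player minimizes Row's maximum payoff:
Column X: max payoff to Row = 4
Column Y: max payoff to Row = 0
Column Z: max payoff to Row = 1
Minimum is 0, achieved by column Y.
Minimax strategy: Y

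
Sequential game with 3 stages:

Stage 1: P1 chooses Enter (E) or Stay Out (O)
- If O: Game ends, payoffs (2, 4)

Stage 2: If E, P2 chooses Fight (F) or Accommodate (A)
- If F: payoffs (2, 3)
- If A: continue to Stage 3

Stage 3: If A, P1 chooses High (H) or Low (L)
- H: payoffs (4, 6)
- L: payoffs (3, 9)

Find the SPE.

SPE: (E, A, H); Outcome (4, 6)

Work:
Stage 3: P1 chooses H (4 vs 3)
Stage 2: P2: F->3, A->6 (anticipating H). Choose A
Stage 1: P1: O->2, E->4 (anticipating A, H). Choose E
SPE path: E -> A -> H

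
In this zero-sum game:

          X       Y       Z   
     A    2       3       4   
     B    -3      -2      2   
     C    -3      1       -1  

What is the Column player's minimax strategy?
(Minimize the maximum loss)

Column should play X, value = 2

Work:
Column player minimizes Row's maximum payoff:
Column X: max payoff to Row = 2
Column Y: max payoff to Row = 3
Column Z: max payoff to Row = 4
Minimum is 2, achieved by column X.
Minimax strategy: X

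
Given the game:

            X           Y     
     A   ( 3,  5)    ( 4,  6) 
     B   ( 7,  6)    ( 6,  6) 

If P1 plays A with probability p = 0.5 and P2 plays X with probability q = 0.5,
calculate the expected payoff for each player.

E[P1] = 5.0, E[P2] = 5.75

Work:
E[P1] = p·q·π₁(A,X) + p·(1-q)·π₁(A,Y) + (1-p)·q·π₁(B,X) + (1-p)·(1-q)·π₁(B,Y)
= 0.5·0.5·3 + 0.5·0.5·4 + 0.5·0.5·7 + 0.5·0.5·6
= 5.0

E[P2] = 5.75 (similar calculation)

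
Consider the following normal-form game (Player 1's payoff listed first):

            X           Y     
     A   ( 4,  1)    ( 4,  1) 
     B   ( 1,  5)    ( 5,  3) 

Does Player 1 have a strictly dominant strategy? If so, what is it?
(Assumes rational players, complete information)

No strictly dominant strategy exists for Player 1

Work:
A strategy strictly dominates another if it gives a strictly higher payoff against every opponent action. Compare each pair of P1's strategies column-by-column:
  A vs B: [4 vs 1, 4 vs 5] → A does not strictly dominate B (column Y: 4 ≤ 5)
  B vs A: [1 vs 4, 5 vs 4] → B does not strictly dominate A (column X: 1 ≤ 4)
No single strategy strictly dominates all others → no strictly dominant strategy.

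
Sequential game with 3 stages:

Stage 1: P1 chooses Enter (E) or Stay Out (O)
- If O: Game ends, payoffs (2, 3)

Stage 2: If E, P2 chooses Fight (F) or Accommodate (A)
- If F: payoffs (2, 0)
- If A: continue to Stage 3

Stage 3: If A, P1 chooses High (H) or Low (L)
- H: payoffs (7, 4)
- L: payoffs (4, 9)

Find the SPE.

SPE: (E, A, H); Outcome (7, 4)

Work:
Stage 3: P1 chooses H (7 vs 4)
Stage 2: P2: F->0, A->4 (anticipating H). Choose A
Stage 1: P1: O->2, E->7 (anticipating A, H). Choose E
SPE path: E -> A -> H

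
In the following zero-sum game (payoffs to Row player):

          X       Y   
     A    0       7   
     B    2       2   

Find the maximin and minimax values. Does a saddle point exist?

Maximin = 2, Minimax = 2, Saddle: True

Work:
Row minimums: [0, 2] → maximin = 2
Column maximums: [2, 7] → minimax = 2
Saddle point exists! Game value = 2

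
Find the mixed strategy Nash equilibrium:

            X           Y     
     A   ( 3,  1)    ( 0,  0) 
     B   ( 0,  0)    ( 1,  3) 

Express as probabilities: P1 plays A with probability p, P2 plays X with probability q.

p = 0.75, q = 0.25

Work:
Find probabilities that make opponent indifferent:
P2 chooses q to make P1 indifferent between A and B
P1 chooses p to make P2 indifferent between X and Y
Mixed NE: P1 plays (A: 0.75, B: 0.25), P2 plays (X: 0.25, Y: 0.75)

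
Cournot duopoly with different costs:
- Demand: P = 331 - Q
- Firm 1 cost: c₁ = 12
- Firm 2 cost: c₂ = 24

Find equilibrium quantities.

q₁* = 110.33, q₂* = 98.33

Work:
Reaction: q₁ = (331 - 12 - q₂)/2
Reaction: q₂ = (331 - 24 - q₁)/2
Solve simultaneously:
q₁* = (331 - 2×12 + 24)/3 = 110.33
q₂* = (331 - 2×24 + 12)/3 = 98.33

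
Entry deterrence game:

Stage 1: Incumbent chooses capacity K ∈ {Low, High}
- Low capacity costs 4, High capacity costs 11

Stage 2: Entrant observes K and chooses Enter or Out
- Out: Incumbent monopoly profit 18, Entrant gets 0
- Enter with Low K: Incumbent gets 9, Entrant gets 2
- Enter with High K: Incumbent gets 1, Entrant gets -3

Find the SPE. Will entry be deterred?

SPE: (High, Enter|Low, Out|High); Entry deterred. Incumbent net profit = 7

Work:
After Low K: Entrant enters (2 > 0)
After High K: Entrant stays out (-3 < 0)
Incumbent: Low → 9−4=5, High → 18−11=7
Incumbent chooses High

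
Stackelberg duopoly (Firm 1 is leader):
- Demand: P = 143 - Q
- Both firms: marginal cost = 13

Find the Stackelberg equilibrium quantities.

q₁* (leader) = 65.0, q₂* (follower) = 32.5

Work:
Follower's reaction: q₂ = (a - c - q₁)/2
Leader substitutes: π₁ = q₁·(a - q₁ - (a-c-q₁)/2 - c)
FOC: q₁* = (143 - 13)/2 = 65.00
Then: q₂* = (143 - 13 - 65.0)/2 = 32.50
Leader has first-mover advantage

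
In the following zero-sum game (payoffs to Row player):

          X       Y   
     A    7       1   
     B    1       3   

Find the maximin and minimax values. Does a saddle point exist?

Maximin = 1, Minimax = 3, Saddle: False

Work:
Row minimums: [1, 1] → maximin = 1
Column maximums: [7, 3] → minimax = 3
No saddle point (maximin ≠ minimax). Mixed strategy needed.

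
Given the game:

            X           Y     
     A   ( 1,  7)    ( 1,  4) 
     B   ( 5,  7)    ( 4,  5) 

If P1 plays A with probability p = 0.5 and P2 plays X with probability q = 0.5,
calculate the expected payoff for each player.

E[P1] = 2.75, E[P2] = 5.75

Work:
E[P1] = p·q·π₁(A,X) + p·(1-q)·π₁(A,Y) + (1-p)·q·π₁(B,X) + (1-p)·(1-q)·π₁(B,Y)
= 0.5·0.5·1 + 0.5·0.5·1 + 0.5·0.5·5 + 0.5·0.5·4
= 2.75

E[P2] = 5.75 (similar calculation)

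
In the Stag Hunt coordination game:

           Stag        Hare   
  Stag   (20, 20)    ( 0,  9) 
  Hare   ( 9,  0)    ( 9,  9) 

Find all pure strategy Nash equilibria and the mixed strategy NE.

Pure NE: (Stag, Stag) and (Hare, Hare); Mixed NE: p = 0.45, q = 0.45

Work:
Check pure NE:
(Stag, Stag): (20, 20) - no unilateral deviation beneficial
(Hare, Hare): (9, 9) - no unilateral deviation beneficial
Mixed NE: P1 plays Stag with p = 0.45, P2 plays Stag with q = 0.45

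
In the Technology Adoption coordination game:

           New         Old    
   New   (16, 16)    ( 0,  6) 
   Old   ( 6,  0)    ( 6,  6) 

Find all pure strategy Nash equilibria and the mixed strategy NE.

Pure NE: (New, New) and (Old, Old); Mixed NE: p = 0.375, q = 0.375

Work:
Check pure NE:
(New, New): (16, 16) - no unilateral deviation beneficial
(Old, Old): (6, 6) - no unilateral deviation beneficial
Mixed NE: P1 plays New with p = 0.375, P2 plays New with q = 0.375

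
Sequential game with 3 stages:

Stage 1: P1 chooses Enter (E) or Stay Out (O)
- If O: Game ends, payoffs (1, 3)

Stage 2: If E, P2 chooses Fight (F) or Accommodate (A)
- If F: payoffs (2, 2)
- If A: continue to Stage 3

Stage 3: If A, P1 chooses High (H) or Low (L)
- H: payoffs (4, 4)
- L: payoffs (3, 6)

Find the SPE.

SPE: (E, A, H); Outcome (4, 4)

Work:
Stage 3: P1 chooses H (4 vs 3)
Stage 2: P2: F->2, A->4 (anticipating H). Choose A
Stage 1: P1: O->1, E->4 (anticipating A, H). Choose E
SPE path: E -> A -> H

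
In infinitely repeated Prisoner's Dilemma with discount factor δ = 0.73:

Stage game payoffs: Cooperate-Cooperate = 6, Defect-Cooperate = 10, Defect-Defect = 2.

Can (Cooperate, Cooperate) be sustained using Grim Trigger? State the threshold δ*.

δ* = 0.5; since δ = 0.73 ≥ 0.5, cooperation can be sustained

Work:
For Grim Trigger:
Cooperate forever: 6/(1-δ)
Defect then punished: 10 + 2·δ/(1-δ)
Need: 6/(1-δ) ≥ 10 + 2·δ/(1-δ)
Solving: δ ≥ (T-R)/(T-P) = (10-6)/(10-2) = 0.5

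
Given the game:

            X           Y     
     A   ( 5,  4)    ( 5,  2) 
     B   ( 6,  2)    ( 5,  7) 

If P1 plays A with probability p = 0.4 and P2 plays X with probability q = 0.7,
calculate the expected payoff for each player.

E[P1] = 5.42, E[P2] = 3.46

Work:
E[P1] = p·q·π₁(A,X) + p·(1-q)·π₁(A,Y) + (1-p)·q·π₁(B,X) + (1-p)·(1-q)·π₁(B,Y)
= 0.4·0.7·5 + 0.4·0.3·5 + 0.6·0.7·6 + 0.6·0.3·5
= 5.42

E[P2] = 3.46 (similar calculation)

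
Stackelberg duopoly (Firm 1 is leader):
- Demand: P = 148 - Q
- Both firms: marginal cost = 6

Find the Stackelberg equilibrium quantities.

q₁* (leader) = 71.0, q₂* (follower) = 35.5

Work:
Follower's reaction: q₂ = (a - c - q₁)/2
Leader substitutes: π₁ = q₁·(a - q₁ - (a-c-q₁)/2 - c)
FOC: q₁* = (148 - 6)/2 = 71.00
Then: q₂* = (148 - 6 - 71.0)/2 = 35.50
Leader has first-mover advantage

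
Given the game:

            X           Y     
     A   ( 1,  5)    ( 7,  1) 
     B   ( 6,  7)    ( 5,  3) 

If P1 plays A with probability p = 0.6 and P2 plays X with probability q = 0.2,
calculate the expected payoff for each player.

E[P1] = 5.56, E[P2] = 2.6

Work:
E[P1] = p·q·π₁(A,X) + p·(1-q)·π₁(A,Y) + (1-p)·q·π₁(B,X) + (1-p)·(1-q)·π₁(B,Y)
= 0.6·0.2·1 + 0.6·0.8·7 + 0.4·0.2·6 + 0.4·0.8·5
= 5.56

E[P2] = 2.6 (similar calculation)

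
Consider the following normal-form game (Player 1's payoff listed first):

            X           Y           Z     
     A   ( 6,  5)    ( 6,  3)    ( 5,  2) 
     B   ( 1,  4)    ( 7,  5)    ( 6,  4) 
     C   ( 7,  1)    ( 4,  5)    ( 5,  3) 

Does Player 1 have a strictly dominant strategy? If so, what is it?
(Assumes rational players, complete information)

No strictly dominant strategy exists for Player 1

Work:
A strategy strictly dominates another if it gives a strictly higher payoff against every opponent action. Compare each pair of P1's strategies column-by-column:
  A vs B: [6 vs 1, 6 vs 7, 5 vs 6] → A does not strictly dominate B (column Y: 6 ≤ 7)
  A vs C: [6 vs 7, 6 vs 4, 5 vs 5] → A does not strictly dominate C (column X: 6 ≤ 7)
  B vs A: [1 vs 6, 7 vs 6, 6 vs 5] → B does not strictly dominate A (column X: 1 ≤ 6)
  B vs C: [1 vs 7, 7 vs 4, 6 vs 5] → B does not strictly dominate C (column X: 1 ≤ 7)
  C vs A: [7 vs 6, 4 vs 6, 5 vs 5] → C does not strictly dominate A (column Y: 4 ≤ 6)
  C vs B: [7 vs 1, 4 vs 7, 5 vs 6] → C does not strictly dominate B (column Y: 4 ≤ 7)
No single strategy strictly dominates all others → no strictly dominant strategy.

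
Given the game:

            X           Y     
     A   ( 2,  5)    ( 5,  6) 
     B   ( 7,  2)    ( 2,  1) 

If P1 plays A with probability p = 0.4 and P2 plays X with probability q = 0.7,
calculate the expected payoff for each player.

E[P1] = 4.46, E[P2] = 3.14

Work:
E[P1] = p·q·π₁(A,X) + p·(1-q)·π₁(A,Y) + (1-p)·q·π₁(B,X) + (1-p)·(1-q)·π₁(B,Y)
= 0.4·0.7·2 + 0.4·0.3·5 + 0.6·0.7·7 + 0.6·0.3·2
= 4.46

E[P2] = 3.14 (similar calculation)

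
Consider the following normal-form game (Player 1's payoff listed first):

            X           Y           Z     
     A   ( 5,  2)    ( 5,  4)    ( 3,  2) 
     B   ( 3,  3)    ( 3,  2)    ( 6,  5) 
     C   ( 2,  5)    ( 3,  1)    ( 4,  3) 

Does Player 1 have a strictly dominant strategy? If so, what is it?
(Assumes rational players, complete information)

No strictly dominant strategy exists for Player 1

Work:
A strategy strictly dominates another if it gives a strictly higher payoff against every opponent action. Compare each pair of P1's strategies column-by-column:
  A vs B: [5 vs 3, 5 vs 3, 3 vs 6] → A does not strictly dominate B (column Z: 3 ≤ 6)
  A vs C: [5 vs 2, 5 vs 3, 3 vs 4] → A does not strictly dominate C (column Z: 3 ≤ 4)
  B vs A: [3 vs 5, 3 vs 5, 6 vs 3] → B does not strictly dominate A (column X: 3 ≤ 5)
  B vs C: [3 vs 2, 3 vs 3, 6 vs 4] → B does not strictly dominate C (column Y: 3 ≤ 3)
  C vs A: [2 vs 5, 3 vs 5, 4 vs 3] → C does not strictly dominate A (column X: 2 ≤ 5)
  C vs B: [2 vs 3, 3 vs 3, 4 vs 6] → C does not strictly dominate B (column X: 2 ≤ 3)
No single strategy strictly dominates all others → no strictly dominant strategy.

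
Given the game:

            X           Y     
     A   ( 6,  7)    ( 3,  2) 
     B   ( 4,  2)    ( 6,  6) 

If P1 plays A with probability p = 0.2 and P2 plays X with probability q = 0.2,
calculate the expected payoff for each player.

E[P1] = 5.2, E[P2] = 4.76

Work:
E[P1] = p·q·π₁(A,X) + p·(1-q)·π₁(A,Y) + (1-p)·q·π₁(B,X) + (1-p)·(1-q)·π₁(B,Y)
= 0.2·0.2·6 + 0.2·0.8·3 + 0.8·0.2·4 + 0.8·0.8·6
= 5.2

E[P2] = 4.76 (similar calculation)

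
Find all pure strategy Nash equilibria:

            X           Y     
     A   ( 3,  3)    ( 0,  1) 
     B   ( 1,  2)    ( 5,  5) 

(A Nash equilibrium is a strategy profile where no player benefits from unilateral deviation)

Nash equilibrium: (A, X), (B, Y)

Work:
Best responses:
  P1 vs X: payoffs [3, 1] → best response A (payoff 3)
  P1 vs Y: payoffs [0, 5] → best response B (payoff 5)
  P2 vs A: payoffs [3, 1] → best response X (payoff 3)
  P2 vs B: payoffs [2, 5] → best response Y (payoff 5)
Mutual best responses: (A,X), (B,Y) → Nash equilibria.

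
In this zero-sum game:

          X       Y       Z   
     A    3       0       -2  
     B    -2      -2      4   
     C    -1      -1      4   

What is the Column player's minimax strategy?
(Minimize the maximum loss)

Column should play Y, value = 0

Work:
Column player minimizes Row's maximum payoff:
Column X: max payoff to Row = 3
Column Y: max payoff to Row = 0
Column Z: max payoff to Row = 4
Minimum is 0, achieved by column Y.
Minimax strategy: Y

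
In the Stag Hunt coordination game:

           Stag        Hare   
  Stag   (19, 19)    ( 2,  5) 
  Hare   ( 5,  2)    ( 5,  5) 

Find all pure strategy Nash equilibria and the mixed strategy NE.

Pure NE: (Stag, Stag) and (Hare, Hare); Mixed NE: p = 0.1765, q = 0.1765

Work:
Check pure NE:
(Stag, Stag): (19, 19) - no unilateral deviation beneficial
(Hare, Hare): (5, 5) - no unilateral deviation beneficial
Mixed NE: P1 plays Stag with p = 0.1765, P2 plays Stag with q = 0.1765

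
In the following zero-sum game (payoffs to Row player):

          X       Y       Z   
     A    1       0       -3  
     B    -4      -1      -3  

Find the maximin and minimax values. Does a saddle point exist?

Maximin = -3, Minimax = -3, Saddle: True

Work:
Row minimums: [-3, -4] → maximin = -3
Column maximums: [1, 0, -3] → minimax = -3
Saddle point exists! Game value = -3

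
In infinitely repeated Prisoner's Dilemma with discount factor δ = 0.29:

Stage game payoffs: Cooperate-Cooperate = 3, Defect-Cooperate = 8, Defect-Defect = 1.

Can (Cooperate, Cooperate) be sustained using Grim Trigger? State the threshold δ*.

δ* = 0.7143; since δ = 0.29 < 0.7143, cooperation cannot be sustained

Work:
For Grim Trigger:
Cooperate forever: 3/(1-δ)
Defect then punished: 8 + 1·δ/(1-δ)
Need: 3/(1-δ) ≥ 8 + 1·δ/(1-δ)
Solving: δ ≥ (T-R)/(T-P) = (8-3)/(8-1) = 0.7143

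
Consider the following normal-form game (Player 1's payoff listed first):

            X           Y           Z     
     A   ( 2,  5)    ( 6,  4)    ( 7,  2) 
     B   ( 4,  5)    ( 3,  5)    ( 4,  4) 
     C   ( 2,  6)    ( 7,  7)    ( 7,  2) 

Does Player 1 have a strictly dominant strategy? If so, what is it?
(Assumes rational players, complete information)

No strictly dominant strategy exists for Player 1

Work:
A strategy strictly dominates another if it gives a strictly higher payoff against every opponent action. Compare each pair of P1's strategies column-by-column:
  A vs B: [2 vs 4, 6 vs 3, 7 vs 4] → A does not strictly dominate B (column X: 2 ≤ 4)
  A vs C: [2 vs 2, 6 vs 7, 7 vs 7] → A does not strictly dominate C (column X: 2 ≤ 2)
  B vs A: [4 vs 2, 3 vs 6, 4 vs 7] → B does not strictly dominate A (column Y: 3 ≤ 6)
  B vs C: [4 vs 2, 3 vs 7, 4 vs 7] → B does not strictly dominate C (column Y: 3 ≤ 7)
  C vs A: [2 vs 2, 7 vs 6, 7 vs 7] → C does not strictly dominate A (column X: 2 ≤ 2)
  C vs B: [2 vs 4, 7 vs 3, 7 vs 4] → C does not strictly dominate B (column X: 2 ≤ 4)
No single strategy strictly dominates all others → no strictly dominant strategy.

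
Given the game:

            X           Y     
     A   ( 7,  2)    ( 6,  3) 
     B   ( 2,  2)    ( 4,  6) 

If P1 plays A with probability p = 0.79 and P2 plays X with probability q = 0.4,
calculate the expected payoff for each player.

E[P1] = 5.728, E[P2] = 2.978

Work:
E[P1] = p·q·π₁(A,X) + p·(1-q)·π₁(A,Y) + (1-p)·q·π₁(B,X) + (1-p)·(1-q)·π₁(B,Y)
= 0.79·0.4·7 + 0.79·0.6·6 + 0.21·0.4·2 + 0.21·0.6·4
= 5.728

E[P2] = 2.978 (similar calculation)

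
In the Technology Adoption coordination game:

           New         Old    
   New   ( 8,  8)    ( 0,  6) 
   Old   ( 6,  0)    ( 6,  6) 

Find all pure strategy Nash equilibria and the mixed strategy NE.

Pure NE: (New, New) and (Old, Old); Mixed NE: p = 0.75, q = 0.75

Work:
Check pure NE:
(New, New): (8, 8) - no unilateral deviation beneficial
(Old, Old): (6, 6) - no unilateral deviation beneficial
Mixed NE: P1 plays New with p = 0.75, P2 plays New with q = 0.75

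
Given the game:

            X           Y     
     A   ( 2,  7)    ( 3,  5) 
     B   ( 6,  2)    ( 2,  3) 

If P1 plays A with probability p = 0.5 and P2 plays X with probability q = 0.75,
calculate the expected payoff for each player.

E[P1] = 3.625, E[P2] = 4.375

Work:
E[P1] = p·q·π₁(A,X) + p·(1-q)·π₁(A,Y) + (1-p)·q·π₁(B,X) + (1-p)·(1-q)·π₁(B,Y)
= 0.5·0.75·2 + 0.5·0.25·3 + 0.5·0.75·6 + 0.5·0.25·2
= 3.625

E[P2] = 4.375 (similar calculation)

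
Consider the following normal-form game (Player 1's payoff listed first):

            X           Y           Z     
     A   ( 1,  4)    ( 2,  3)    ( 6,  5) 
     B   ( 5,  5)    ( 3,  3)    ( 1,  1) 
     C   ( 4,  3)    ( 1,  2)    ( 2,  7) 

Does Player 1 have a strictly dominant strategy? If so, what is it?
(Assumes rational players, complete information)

No strictly dominant strategy exists for Player 1

Work:
A strategy strictly dominates another if it gives a strictly higher payoff against every opponent action. Compare each pair of P1's strategies column-by-column:
  A vs B: [1 vs 5, 2 vs 3, 6 vs 1] → A does not strictly dominate B (column X: 1 ≤ 5)
  A vs C: [1 vs 4, 2 vs 1, 6 vs 2] → A does not strictly dominate C (column X: 1 ≤ 4)
  B vs A: [5 vs 1, 3 vs 2, 1 vs 6] → B does not strictly dominate A (column Z: 1 ≤ 6)
  B vs C: [5 vs 4, 3 vs 1, 1 vs 2] → B does not strictly dominate C (column Z: 1 ≤ 2)
  C vs A: [4 vs 1, 1 vs 2, 2 vs 6] → C does not strictly dominate A (column Y: 1 ≤ 2)
  C vs B: [4 vs 5, 1 vs 3, 2 vs 1] → C does not strictly dominate B (column X: 4 ≤ 5)
No single strategy strictly dominates all others → no strictly dominant strategy.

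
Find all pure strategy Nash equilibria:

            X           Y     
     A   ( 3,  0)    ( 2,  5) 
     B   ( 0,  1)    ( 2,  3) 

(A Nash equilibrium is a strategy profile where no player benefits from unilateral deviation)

Nash equilibrium: (A, Y), (B, Y)

Work:
Best responses:
  P1 vs X: payoffs [3, 0] → best response A (payoff 3)
  P1 vs Y: payoffs [2, 2] → best response A/B (payoff 2)
  P2 vs A: payoffs [0, 5] → best response Y (payoff 5)
  P2 vs B: payoffs [1, 3] → best response Y (payoff 3)
Mutual best responses: (A,Y), (B,Y) → Nash equilibria.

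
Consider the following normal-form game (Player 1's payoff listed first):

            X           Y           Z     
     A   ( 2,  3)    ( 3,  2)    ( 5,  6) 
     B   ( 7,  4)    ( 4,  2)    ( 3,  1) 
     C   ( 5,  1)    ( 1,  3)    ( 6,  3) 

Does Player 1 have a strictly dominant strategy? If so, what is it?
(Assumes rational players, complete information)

No strictly dominant strategy exists for Player 1

Work:
A strategy strictly dominates another if it gives a strictly higher payoff against every opponent action. Compare each pair of P1's strategies column-by-column:
  A vs B: [2 vs 7, 3 vs 4, 5 vs 3] → A does not strictly dominate B (column X: 2 ≤ 7)
  A vs C: [2 vs 5, 3 vs 1, 5 vs 6] → A does not strictly dominate C (column X: 2 ≤ 5)
  B vs A: [7 vs 2, 4 vs 3, 3 vs 5] → B does not strictly dominate A (column Z: 3 ≤ 5)
  B vs C: [7 vs 5, 4 vs 1, 3 vs 6] → B does not strictly dominate C (column Z: 3 ≤ 6)
  C vs A: [5 vs 2, 1 vs 3, 6 vs 5] → C does not strictly dominate A (column Y: 1 ≤ 3)
  C vs B: [5 vs 7, 1 vs 4, 6 vs 3] → C does not strictly dominate B (column X: 5 ≤ 7)
No single strategy strictly dominates all others → no strictly dominant strategy.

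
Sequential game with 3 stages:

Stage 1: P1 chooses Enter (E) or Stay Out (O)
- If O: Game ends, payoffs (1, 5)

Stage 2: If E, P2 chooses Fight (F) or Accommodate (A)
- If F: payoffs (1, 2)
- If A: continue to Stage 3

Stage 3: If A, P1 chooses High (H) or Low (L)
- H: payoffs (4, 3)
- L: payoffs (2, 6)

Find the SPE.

SPE: (E, A, H); Outcome (4, 3)

Work:
Stage 3: P1 chooses H (4 vs 2)
Stage 2: P2: F->2, A->3 (anticipating H). Choose A
Stage 1: P1: O->1, E->4 (anticipating A, H). Choose E
SPE path: E -> A -> H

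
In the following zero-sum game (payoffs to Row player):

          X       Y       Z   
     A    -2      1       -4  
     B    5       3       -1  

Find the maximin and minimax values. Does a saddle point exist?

Maximin = -1, Minimax = -1, Saddle: True

Work:
Row minimums: [-4, -1] → maximin = -1
Column maximums: [5, 3, -1] → minimax = -1
Saddle point exists! Game value = -1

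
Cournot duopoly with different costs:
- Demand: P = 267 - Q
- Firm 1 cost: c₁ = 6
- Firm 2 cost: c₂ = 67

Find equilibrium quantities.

q₁* = 107.33, q₂* = 46.33

Work:
Reaction: q₁ = (267 - 6 - q₂)/2
Reaction: q₂ = (267 - 67 - q₁)/2
Solve simultaneously:
q₁* = (267 - 2×6 + 67)/3 = 107.33
q₂* = (267 - 2×67 + 6)/3 = 46.33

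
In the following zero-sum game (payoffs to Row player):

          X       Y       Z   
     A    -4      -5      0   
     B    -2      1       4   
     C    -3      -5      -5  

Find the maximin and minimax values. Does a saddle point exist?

Maximin = -2, Minimax = -2, Saddle: True

Work:
Row minimums: [-5, -2, -5] → maximin = -2
Column maximums: [-2, 1, 4] → minimax = -2
Saddle point exists! Game value = -2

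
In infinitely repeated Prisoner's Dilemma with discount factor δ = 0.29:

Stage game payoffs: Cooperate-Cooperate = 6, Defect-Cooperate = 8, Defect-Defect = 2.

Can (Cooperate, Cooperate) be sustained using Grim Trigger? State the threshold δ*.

δ* = 0.3333; since δ = 0.29 < 0.3333, cooperation cannot be sustained

Work:
For Grim Trigger:
Cooperate forever: 6/(1-δ)
Defect then punished: 8 + 2·δ/(1-δ)
Need: 6/(1-δ) ≥ 8 + 2·δ/(1-δ)
Solving: δ ≥ (T-R)/(T-P) = (8-6)/(8-2) = 0.3333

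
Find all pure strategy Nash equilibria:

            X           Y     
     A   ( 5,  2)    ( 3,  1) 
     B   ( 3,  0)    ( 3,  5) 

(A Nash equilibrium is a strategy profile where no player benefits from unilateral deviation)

Nash equilibrium: (A, X), (B, Y)

Work:
Best responses:
  P1 vs X: payoffs [5, 3] → best response A (payoff 5)
  P1 vs Y: payoffs [3, 3] → best response A/B (payoff 3)
  P2 vs A: payoffs [2, 1] → best response X (payoff 2)
  P2 vs B: payoffs [0, 5] → best response Y (payoff 5)
Mutual best responses: (A,X), (B,Y) → Nash equilibria.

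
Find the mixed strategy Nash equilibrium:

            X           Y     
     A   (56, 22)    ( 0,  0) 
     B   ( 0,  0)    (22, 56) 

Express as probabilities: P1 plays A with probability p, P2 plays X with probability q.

p = 0.7179, q = 0.2821

Work:
Find probabilities that make opponent indifferent:
P2 chooses q to make P1 indifferent between A and B
P1 chooses p to make P2 indifferent between X and Y
Mixed NE: P1 plays (A: 0.7179, B: 0.2821), P2 plays (X: 0.2821, Y: 0.7179)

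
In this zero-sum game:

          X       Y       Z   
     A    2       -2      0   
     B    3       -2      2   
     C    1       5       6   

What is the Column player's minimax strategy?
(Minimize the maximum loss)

Column should play X, value = 3

Work:
Column player minimizes Row's maximum payoff:
Column X: max payoff to Row = 3
Column Y: max payoff to Row = 5
Column Z: max payoff to Row = 6
Minimum is 3, achieved by column X.
Minimax strategy: X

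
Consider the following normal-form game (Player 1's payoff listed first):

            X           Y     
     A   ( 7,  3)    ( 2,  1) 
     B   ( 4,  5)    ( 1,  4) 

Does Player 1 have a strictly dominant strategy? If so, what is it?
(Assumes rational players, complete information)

Yes, Player 1's strictly dominant strategy is A

Work:
A strategy strictly dominates another if it gives a strictly higher payoff against every opponent action. Compare each pair of P1's strategies column-by-column:
  A vs B: [7 vs 4, 2 vs 1] → A strictly dominates B
  B vs A: [4 vs 7, 1 vs 2] → B does not strictly dominate A (column X: 4 ≤ 7)
A strictly dominates every other strategy → strictly dominant.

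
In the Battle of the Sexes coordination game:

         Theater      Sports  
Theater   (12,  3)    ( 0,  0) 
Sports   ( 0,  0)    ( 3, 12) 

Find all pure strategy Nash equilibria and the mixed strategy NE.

Pure NE: (Theater, Theater) and (Sports, Sports); Mixed NE: p = 0.8, q = 0.2

Work:
Check pure NE:
(Theater, Theater): (12, 3) - no unilateral deviation beneficial
(Sports, Sports): (3, 12) - no unilateral deviation beneficial
Mixed NE: P1 plays Theater with p = 0.8, P2 plays Theater with q = 0.2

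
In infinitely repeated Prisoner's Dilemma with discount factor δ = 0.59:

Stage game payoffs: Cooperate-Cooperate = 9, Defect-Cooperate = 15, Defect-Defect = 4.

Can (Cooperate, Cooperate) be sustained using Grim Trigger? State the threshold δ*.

δ* = 0.5455; since δ = 0.59 ≥ 0.5455, cooperation can be sustained

Work:
For Grim Trigger:
Cooperate forever: 9/(1-δ)
Defect then punished: 15 + 4·δ/(1-δ)
Need: 9/(1-δ) ≥ 15 + 4·δ/(1-δ)
Solving: δ ≥ (T-R)/(T-P) = (15-9)/(15-4) = 0.5455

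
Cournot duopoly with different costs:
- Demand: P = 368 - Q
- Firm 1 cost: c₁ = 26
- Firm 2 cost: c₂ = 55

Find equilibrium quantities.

q₁* = 123.67, q₂* = 94.67

Work:
Reaction: q₁ = (368 - 26 - q₂)/2
Reaction: q₂ = (368 - 55 - q₁)/2
Solve simultaneously:
q₁* = (368 - 2×26 + 55)/3 = 123.67
q₂* = (368 - 2×55 + 26)/3 = 94.67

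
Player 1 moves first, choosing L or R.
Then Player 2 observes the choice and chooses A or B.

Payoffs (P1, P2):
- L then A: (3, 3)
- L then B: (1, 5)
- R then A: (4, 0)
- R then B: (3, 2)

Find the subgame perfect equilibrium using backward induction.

P1 plays R, P2 plays B after L and B after R; Payoff (3, 2)

Work:
Backward induction:
After L: P2 chooses B → P1 gets 1
After R: P2 chooses B → P1 gets 3
P1 chooses R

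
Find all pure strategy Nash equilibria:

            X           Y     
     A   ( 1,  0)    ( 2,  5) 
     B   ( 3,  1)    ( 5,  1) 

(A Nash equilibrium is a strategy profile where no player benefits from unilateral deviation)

Nash equilibrium: (B, X), (B, Y)

Work:
Best responses:
  P1 vs X: payoffs [1, 3] → best response B (payoff 3)
  P1 vs Y: payoffs [2, 5] → best response B (payoff 5)
  P2 vs A: payoffs [0, 5] → best response Y (payoff 5)
  P2 vs B: payoffs [1, 1] → best response X/Y (payoff 1)
Mutual best responses: (B,X), (B,Y) → Nash equilibria.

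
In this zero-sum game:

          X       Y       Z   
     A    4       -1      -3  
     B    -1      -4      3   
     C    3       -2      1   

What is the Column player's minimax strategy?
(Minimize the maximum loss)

Column should play Y, value = -1

Work:
Column player minimizes Row's maximum payoff:
Column X: max payoff to Row = 4
Column Y: max payoff to Row = -1
Column Z: max payoff to Row = 3
Minimum is -1, achieved by column Y.
Minimax strategy: Y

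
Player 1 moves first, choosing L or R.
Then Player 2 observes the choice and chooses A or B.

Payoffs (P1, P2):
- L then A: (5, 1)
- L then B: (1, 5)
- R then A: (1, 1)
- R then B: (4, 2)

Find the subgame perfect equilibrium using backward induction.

P1 plays R, P2 plays B after L and B after R; Payoff (4, 2)

Work:
Backward induction:
After L: P2 chooses B → P1 gets 1
After R: P2 chooses B → P1 gets 4
P1 chooses R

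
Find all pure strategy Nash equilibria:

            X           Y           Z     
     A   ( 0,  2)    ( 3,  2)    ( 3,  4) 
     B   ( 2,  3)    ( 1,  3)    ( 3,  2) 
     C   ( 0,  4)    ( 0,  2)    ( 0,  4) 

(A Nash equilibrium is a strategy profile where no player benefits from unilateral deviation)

Nash equilibrium: (A, Z), (B, X)

Work:
Best responses:
  P1 vs X: payoffs [0, 2, 0] → best response B (payoff 2)
  P1 vs Y: payoffs [3, 1, 0] → best response A (payoff 3)
  P1 vs Z: payoffs [3, 3, 0] → best response A/B (payoff 3)
  P2 vs A: payoffs [2, 2, 4] → best response Z (payoff 4)
  P2 vs B: payoffs [3, 3, 2] → best response X/Y (payoff 3)
  P2 vs C: payoffs [4, 2, 4] → best response X/Z (payoff 4)
Mutual best responses: (A,Z), (B,X) → Nash equilibria.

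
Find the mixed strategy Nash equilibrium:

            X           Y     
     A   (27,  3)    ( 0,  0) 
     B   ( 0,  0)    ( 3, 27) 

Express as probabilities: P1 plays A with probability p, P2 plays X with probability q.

p = 0.9, q = 0.1

Work:
Find probabilities that make opponent indifferent:
P2 chooses q to make P1 indifferent between A and B
P1 chooses p to make P2 indifferent between X and Y
Mixed NE: P1 plays (A: 0.9, B: 0.1), P2 plays (X: 0.1, Y: 0.9)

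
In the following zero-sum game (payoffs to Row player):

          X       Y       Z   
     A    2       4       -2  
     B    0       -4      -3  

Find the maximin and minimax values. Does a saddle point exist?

Maximin = -2, Minimax = -2, Saddle: True

Work:
Row minimums: [-2, -4] → maximin = -2
Column maximums: [2, 4, -2] → minimax = -2
Saddle point exists! Game value = -2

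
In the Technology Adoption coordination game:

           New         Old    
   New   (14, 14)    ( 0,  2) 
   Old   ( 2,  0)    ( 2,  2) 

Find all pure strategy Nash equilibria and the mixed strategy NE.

Pure NE: (New, New) and (Old, Old); Mixed NE: p = 0.1429, q = 0.1429

Work:
Check pure NE:
(New, New): (14, 14) - no unilateral deviation beneficial
(Old, Old): (2, 2) - no unilateral deviation beneficial
Mixed NE: P1 plays New with p = 0.1429, P2 plays New with q = 0.1429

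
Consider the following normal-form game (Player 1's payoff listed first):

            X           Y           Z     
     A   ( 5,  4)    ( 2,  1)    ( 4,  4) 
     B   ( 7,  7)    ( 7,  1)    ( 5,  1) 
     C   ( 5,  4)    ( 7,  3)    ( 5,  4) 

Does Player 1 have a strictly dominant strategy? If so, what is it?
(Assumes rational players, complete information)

No strictly dominant strategy exists for Player 1

Work:
A strategy strictly dominates another if it gives a strictly higher payoff against every opponent action. Compare each pair of P1's strategies column-by-column:
  A vs B: [5 vs 7, 2 vs 7, 4 vs 5] → A does not strictly dominate B (column X: 5 ≤ 7)
  A vs C: [5 vs 5, 2 vs 7, 4 vs 5] → A does not strictly dominate C (column X: 5 ≤ 5)
  B vs A: [7 vs 5, 7 vs 2, 5 vs 4] → B strictly dominates A
  B vs C: [7 vs 5, 7 vs 7, 5 vs 5] → B does not strictly dominate C (column Y: 7 ≤ 7)
  C vs A: [5 vs 5, 7 vs 2, 5 vs 4] → C does not strictly dominate A (column X: 5 ≤ 5)
  C vs B: [5 vs 7, 7 vs 7, 5 vs 5] → C does not strictly dominate B (column X: 5 ≤ 7)
No single strategy strictly dominates all others → no strictly dominant strategy.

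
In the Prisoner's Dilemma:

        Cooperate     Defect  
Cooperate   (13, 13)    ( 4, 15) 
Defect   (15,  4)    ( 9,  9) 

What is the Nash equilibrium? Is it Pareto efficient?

(Defect, Defect) is NE; not Pareto efficient

Work:
Defect dominates Cooperate for both players:
If P2 cooperates: Defect (15) > Cooperate (13)
If P2 defects: Defect (9) > Cooperate (4)
NE: (Defect, Defect) with payoff (9, 9)
But (Cooperate, Cooperate) = (13, 13) Pareto dominates (9, 9)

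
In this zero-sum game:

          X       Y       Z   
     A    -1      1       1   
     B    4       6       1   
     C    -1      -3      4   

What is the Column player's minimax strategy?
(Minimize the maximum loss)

Column should play X or Z (all achieve the minimum), value = 4

Work:
Column player minimizes Row's maximum payoff:
Column X: max payoff to Row = 4
Column Y: max payoff to Row = 6
Column Z: max payoff to Row = 4
Minimum is 4, achieved by columns X, Z (tied).
Each of X or Z is a minimax strategy.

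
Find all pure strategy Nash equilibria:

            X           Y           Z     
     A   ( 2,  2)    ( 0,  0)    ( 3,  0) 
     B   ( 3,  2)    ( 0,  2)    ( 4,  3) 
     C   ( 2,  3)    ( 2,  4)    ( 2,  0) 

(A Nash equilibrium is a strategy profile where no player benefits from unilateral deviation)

Nash equilibrium: (B, Z), (C, Y)

Work:
Best responses:
  P1 vs X: payoffs [2, 3, 2] → best response B (payoff 3)
  P1 vs Y: payoffs [0, 0, 2] → best response C (payoff 2)
  P1 vs Z: payoffs [3, 4, 2] → best response B (payoff 4)
  P2 vs A: payoffs [2, 0, 0] → best response X (payoff 2)
  P2 vs B: payoffs [2, 2, 3] → best response Z (payoff 3)
  P2 vs C: payoffs [3, 4, 0] → best response Y (payoff 4)
Mutual best responses: (B,Z), (C,Y) → Nash equilibria.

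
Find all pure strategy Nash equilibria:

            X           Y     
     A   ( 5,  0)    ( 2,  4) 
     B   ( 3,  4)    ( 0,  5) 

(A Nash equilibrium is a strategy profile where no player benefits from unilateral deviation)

Nash equilibrium: (A, Y)

Work:
Best responses:
  P1 vs X: payoffs [5, 3] → best response A (payoff 5)
  P1 vs Y: payoffs [2, 0] → best response A (payoff 2)
  P2 vs A: payoffs [0, 4] → best response Y (payoff 4)
  P2 vs B: payoffs [4, 5] → best response Y (payoff 5)
Mutual best responses: (A,Y) → Nash equilibria.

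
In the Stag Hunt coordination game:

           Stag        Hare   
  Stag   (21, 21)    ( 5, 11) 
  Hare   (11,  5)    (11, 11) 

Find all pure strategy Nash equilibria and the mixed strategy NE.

Pure NE: (Stag, Stag) and (Hare, Hare); Mixed NE: p = 0.375, q = 0.375

Work:
Check pure NE:
(Stag, Stag): (21, 21) - no unilateral deviation beneficial
(Hare, Hare): (11, 11) - no unilateral deviation beneficial
Mixed NE: P1 plays Stag with p = 0.375, P2 plays Stag with q = 0.375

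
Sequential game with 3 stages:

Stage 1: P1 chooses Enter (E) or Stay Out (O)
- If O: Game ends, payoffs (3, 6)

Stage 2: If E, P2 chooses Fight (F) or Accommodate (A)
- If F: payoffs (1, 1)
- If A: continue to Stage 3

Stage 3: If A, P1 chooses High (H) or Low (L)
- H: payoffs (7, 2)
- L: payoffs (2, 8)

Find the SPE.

SPE: (E, A, H); Outcome (7, 2)

Work:
Stage 3: P1 chooses H (7 vs 2)
Stage 2: P2: F->1, A->2 (anticipating H). Choose A
Stage 1: P1: O->3, E->7 (anticipating A, H). Choose E
SPE path: E -> A -> H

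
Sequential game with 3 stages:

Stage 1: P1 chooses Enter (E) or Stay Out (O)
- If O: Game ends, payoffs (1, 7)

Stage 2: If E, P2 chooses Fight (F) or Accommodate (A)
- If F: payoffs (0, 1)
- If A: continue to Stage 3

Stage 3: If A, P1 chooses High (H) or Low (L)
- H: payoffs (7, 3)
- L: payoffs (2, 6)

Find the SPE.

SPE: (E, A, H); Outcome (7, 3)

Work:
Stage 3: P1 chooses H (7 vs 2)
Stage 2: P2: F->1, A->3 (anticipating H). Choose A
Stage 1: P1: O->1, E->7 (anticipating A, H). Choose E
SPE path: E -> A -> H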